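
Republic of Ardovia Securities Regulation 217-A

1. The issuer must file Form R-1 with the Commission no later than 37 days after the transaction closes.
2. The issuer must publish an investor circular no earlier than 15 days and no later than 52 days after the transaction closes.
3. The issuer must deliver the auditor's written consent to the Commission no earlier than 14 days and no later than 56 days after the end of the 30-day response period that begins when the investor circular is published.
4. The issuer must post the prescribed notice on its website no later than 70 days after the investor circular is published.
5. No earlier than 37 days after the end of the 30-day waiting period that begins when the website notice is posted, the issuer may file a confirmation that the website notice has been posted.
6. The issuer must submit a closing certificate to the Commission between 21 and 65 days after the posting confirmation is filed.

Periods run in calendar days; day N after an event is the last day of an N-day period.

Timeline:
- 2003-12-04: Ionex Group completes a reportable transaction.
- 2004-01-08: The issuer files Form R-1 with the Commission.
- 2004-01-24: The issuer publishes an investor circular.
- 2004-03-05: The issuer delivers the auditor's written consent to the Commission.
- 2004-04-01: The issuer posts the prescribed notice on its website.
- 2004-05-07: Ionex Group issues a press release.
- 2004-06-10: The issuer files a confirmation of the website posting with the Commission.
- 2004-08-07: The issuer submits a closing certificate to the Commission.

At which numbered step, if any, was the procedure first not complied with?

Step 3

Step 1: 37 days after 2003-12-04 (when the transaction closes) is 2004-01-10; completed 2004-01-08, before the deadline.
Step 2: the window is 15–52 days after 2003-12-04 (when the transaction closes), so 2003-12-19 through 2004-01-25; done 2004-01-24 — within the window.
Step 3: the window is 14–56 days after 2004-02-23 (end of the 30-day response period, which began when the investor circular is published on 2004-01-24), so 2004-03-08 through 2004-04-19; 2004-03-05 is 3 days too early.
Later steps need not be reached.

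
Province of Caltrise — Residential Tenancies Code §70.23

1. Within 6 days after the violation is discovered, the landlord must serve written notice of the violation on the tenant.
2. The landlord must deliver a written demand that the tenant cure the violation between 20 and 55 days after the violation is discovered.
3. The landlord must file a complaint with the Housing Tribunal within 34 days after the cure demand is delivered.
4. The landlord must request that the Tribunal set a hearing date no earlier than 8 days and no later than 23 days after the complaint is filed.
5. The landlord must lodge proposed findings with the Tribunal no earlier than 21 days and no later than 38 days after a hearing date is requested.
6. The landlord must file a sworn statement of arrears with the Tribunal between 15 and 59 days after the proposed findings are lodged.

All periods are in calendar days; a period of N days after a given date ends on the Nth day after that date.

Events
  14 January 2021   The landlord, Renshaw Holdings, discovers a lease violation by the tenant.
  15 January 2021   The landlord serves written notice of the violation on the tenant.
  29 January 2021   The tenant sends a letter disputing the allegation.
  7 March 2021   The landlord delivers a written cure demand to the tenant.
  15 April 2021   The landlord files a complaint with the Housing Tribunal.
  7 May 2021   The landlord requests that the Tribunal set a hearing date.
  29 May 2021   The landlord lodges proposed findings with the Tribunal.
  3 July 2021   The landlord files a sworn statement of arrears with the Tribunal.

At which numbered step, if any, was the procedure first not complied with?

Step 1: 6 days after 14 January 2021 (when the violation is discovered) is 20 January 2021; completed 15 January 2021, before the deadline.
Step 2: the window is 20–55 days after 14 January 2021 (when the violation is discovered), so 3 February 2021 through 10 March 2021; 7 March 2021 falls inside that range.
Step 3: 34 days after 7 March 2021 (when the cure demand is delivered) is 10 April 2021; 15 April 2021 misses that deadline by 5 days.

Step 3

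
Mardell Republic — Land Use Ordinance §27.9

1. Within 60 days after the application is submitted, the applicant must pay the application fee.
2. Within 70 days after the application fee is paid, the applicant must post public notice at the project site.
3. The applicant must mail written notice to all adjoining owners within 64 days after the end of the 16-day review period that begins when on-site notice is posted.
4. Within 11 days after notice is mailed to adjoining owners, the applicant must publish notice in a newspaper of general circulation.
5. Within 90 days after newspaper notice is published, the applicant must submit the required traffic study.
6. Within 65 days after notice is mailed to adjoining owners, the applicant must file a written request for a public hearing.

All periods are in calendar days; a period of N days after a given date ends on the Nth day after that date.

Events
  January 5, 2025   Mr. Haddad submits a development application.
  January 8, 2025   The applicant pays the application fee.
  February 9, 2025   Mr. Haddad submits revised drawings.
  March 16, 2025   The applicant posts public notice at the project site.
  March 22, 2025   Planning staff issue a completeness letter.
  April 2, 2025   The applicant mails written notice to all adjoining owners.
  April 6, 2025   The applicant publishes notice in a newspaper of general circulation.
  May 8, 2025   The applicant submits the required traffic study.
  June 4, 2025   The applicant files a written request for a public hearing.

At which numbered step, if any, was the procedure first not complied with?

None — every step was satisfied

(1) due by January 5, 2025 + 60 days = March 6, 2025; January 8, 2025 is within that limit.
(2) due by January 8, 2025 + 70 days = March 19, 2025; March 16, 2025 is within that limit.
(3) due by April 1, 2025 + 64 days = June 4, 2025; April 2, 2025 is within that limit.
(4) due by April 2, 2025 + 11 days = April 13, 2025; April 6, 2025 is within that limit.
(5) due by April 6, 2025 + 90 days = July 5, 2025; completed May 8, 2025, before the deadline.
(6) due by April 2, 2025 + 65 days = June 6, 2025; done June 4, 2025 — timely.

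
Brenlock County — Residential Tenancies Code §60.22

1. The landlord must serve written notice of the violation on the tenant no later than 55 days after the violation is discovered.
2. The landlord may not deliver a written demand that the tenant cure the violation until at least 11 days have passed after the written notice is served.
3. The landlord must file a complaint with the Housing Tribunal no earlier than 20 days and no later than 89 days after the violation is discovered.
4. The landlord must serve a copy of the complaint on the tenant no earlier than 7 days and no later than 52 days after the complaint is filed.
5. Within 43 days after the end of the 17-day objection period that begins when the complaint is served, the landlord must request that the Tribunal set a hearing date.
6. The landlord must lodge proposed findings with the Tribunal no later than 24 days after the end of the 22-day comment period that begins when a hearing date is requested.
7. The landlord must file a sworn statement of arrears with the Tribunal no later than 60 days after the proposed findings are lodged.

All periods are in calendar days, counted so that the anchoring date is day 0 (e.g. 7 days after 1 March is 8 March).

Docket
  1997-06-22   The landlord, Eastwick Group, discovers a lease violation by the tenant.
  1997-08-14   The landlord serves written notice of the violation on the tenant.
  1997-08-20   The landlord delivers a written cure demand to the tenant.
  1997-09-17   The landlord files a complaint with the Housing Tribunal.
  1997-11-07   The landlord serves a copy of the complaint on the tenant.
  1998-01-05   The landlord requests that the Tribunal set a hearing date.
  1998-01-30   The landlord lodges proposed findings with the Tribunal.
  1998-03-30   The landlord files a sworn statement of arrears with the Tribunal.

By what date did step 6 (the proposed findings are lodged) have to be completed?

A hearing date is requested on 1998-01-05; the 22-day comment period therefore ends 1998-01-27, and step 6 runs from that date. 24 days after 1998-01-27 is 1998-02-20.

1998-02-20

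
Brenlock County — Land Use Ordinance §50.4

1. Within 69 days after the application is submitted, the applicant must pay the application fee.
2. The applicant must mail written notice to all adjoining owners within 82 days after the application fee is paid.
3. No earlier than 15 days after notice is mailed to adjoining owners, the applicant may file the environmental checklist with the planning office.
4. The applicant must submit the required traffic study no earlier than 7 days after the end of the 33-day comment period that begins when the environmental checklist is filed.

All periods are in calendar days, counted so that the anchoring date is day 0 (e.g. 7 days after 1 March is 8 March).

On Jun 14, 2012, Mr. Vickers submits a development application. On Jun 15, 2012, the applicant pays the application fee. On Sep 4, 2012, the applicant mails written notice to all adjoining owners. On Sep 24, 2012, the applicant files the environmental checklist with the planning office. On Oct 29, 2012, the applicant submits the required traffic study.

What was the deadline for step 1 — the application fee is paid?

Step 1 runs from Jun 14, 2012, when the application is submitted. 69 days after Jun 14, 2012 is Aug 22, 2012.

Aug 22, 2012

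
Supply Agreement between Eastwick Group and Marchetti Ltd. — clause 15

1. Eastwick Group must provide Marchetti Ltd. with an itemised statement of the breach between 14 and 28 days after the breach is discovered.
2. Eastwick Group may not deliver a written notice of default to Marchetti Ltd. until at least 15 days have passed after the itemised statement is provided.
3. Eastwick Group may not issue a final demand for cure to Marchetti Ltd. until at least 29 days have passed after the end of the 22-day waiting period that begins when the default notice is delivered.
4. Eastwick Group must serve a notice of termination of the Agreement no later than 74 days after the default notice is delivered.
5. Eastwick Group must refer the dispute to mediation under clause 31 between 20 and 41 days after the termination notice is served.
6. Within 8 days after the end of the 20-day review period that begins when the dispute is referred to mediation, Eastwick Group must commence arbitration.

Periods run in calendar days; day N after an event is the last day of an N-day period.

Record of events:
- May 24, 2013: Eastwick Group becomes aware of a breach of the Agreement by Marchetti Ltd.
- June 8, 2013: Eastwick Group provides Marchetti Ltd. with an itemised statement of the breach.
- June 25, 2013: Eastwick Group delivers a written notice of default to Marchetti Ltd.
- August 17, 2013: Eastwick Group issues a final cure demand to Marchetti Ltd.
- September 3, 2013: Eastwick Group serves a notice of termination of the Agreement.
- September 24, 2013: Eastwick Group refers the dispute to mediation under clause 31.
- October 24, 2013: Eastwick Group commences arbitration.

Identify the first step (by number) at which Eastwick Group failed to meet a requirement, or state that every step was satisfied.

Step 1: the window is 14–28 days after May 24, 2013 (when the breach is discovered), so June 7, 2013 through June 21, 2013; done June 8, 2013 — within the window.
Step 2: the earliest permitted date is 15 days after June 8, 2013 (when the itemised statement is provided), i.e. June 23, 2013; June 25, 2013 is on or after that date.
Step 3: the earliest permitted date is 29 days after July 17, 2013 (end of the 22-day waiting period, which began when the default notice is delivered on June 25, 2013), i.e. August 15, 2013; done August 17, 2013, after the minimum wait.
Step 4: 74 days after June 25, 2013 (when the default notice is delivered) is September 7, 2013; September 3, 2013 is within that limit.
Step 5: the window is 20–41 days after September 3, 2013 (when the termination notice is served), so September 23, 2013 through October 14, 2013; September 24, 2013 falls inside that range.
Step 6: 8 days after October 14, 2013 (end of the 20-day review period, which began when the dispute is referred to mediation on September 24, 2013) is October 22, 2013; October 24, 2013 misses that deadline by 2 days.

Step 6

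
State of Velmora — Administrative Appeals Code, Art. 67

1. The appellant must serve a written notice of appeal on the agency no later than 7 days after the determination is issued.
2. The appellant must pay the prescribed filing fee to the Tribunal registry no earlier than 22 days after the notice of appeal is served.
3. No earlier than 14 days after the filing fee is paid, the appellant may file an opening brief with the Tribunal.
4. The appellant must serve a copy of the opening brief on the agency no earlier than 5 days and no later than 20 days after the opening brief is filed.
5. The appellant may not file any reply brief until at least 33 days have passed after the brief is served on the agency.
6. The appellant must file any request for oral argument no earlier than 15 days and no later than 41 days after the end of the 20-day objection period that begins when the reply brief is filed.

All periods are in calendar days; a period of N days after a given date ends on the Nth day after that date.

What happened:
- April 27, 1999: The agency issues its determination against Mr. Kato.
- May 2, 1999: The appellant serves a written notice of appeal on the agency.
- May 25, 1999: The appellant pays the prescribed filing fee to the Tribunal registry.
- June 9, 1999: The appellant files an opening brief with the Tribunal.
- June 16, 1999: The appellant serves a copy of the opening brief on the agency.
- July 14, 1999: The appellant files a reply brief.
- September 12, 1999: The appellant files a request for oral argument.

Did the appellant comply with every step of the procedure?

Step 1: 7 days after April 27, 1999 (when the determination is issued) is May 4, 1999; May 2, 1999 is within that limit.
Step 2: the earliest permitted date is 22 days after May 2, 1999 (when the notice of appeal is served), i.e. May 24, 1999; done May 25, 1999 — permitted.
Step 3: the earliest permitted date is 14 days after May 25, 1999 (when the filing fee is paid), i.e. June 8, 1999; done June 9, 1999, after the minimum wait.
Step 4: the window is 5–20 days after June 9, 1999 (when the opening brief is filed), so June 14, 1999 through June 29, 1999; June 16, 1999 falls inside that range.
Step 5: the earliest permitted date is 33 days after June 16, 1999 (when the brief is served on the agency), i.e. July 19, 1999; July 14, 1999 is 5 days before the earliest permitted date.

No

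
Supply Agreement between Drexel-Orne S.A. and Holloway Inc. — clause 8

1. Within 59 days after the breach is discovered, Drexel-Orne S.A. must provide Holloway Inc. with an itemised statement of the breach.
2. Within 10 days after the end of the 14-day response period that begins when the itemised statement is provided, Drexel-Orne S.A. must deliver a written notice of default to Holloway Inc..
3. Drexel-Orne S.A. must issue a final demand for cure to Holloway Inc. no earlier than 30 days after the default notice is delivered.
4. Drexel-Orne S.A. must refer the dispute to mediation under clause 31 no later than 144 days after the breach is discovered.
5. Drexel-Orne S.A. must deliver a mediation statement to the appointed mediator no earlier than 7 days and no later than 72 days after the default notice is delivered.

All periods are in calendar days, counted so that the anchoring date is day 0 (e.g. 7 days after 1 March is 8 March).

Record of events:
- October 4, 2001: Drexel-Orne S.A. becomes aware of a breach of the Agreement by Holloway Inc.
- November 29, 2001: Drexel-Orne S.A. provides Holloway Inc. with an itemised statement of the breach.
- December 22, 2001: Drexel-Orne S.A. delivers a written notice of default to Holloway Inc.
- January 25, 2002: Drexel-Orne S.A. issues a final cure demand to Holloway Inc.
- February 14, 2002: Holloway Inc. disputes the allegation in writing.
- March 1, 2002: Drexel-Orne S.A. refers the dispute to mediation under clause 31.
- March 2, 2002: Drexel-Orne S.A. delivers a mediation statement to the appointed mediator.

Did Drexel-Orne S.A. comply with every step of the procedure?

Step 1: 59 days after October 4, 2001 (when the breach is discovered) is December 2, 2001; November 29, 2001 is within that limit.
Step 2: 10 days after December 13, 2001 (end of the 14-day response period, which began when the itemised statement is provided on November 29, 2001) is December 23, 2001; December 22, 2001 is within that limit.
Step 3: the earliest permitted date is 30 days after December 22, 2001 (when the default notice is delivered), i.e. January 21, 2002; January 25, 2002 is on or after that date.
Step 4: 144 days after October 4, 2001 (when the breach is discovered) is February 25, 2002; done March 1, 2002 — 4 days late.
The analysis stops there.

No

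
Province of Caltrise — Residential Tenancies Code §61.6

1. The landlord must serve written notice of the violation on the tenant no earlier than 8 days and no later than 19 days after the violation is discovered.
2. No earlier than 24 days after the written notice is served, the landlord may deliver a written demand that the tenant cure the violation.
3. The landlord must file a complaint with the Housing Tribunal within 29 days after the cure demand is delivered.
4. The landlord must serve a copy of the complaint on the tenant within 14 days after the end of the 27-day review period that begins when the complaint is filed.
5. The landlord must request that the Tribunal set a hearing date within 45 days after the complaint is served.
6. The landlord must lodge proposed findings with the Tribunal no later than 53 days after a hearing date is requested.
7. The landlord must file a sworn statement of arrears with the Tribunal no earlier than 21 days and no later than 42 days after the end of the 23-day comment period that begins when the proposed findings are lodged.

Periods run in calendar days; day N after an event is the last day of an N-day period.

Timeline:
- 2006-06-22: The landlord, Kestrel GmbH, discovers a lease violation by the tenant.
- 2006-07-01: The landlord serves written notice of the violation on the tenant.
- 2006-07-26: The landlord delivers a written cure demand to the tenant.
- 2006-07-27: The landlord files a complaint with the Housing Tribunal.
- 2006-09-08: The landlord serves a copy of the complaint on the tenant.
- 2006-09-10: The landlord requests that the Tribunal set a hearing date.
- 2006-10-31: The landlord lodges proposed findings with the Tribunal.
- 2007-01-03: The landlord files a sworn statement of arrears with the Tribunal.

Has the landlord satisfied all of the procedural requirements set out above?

Step 1: the window is 8–19 days after 2006-06-22 (when the violation is discovered), so 2006-06-30 through 2006-07-11; 2006-07-01 falls inside that range.
Step 2: the earliest permitted date is 24 days after 2006-07-01 (when the written notice is served), i.e. 2006-07-25; done 2006-07-26 — permitted.
Step 3: 29 days after 2006-07-26 (when the cure demand is delivered) is 2006-08-24; done 2006-07-27 — timely.
Step 4: 14 days after 2006-08-23 (end of the 27-day review period, which began when the complaint is filed on 2006-07-27) is 2006-09-06; 2006-09-08 misses that deadline by 2 days.

No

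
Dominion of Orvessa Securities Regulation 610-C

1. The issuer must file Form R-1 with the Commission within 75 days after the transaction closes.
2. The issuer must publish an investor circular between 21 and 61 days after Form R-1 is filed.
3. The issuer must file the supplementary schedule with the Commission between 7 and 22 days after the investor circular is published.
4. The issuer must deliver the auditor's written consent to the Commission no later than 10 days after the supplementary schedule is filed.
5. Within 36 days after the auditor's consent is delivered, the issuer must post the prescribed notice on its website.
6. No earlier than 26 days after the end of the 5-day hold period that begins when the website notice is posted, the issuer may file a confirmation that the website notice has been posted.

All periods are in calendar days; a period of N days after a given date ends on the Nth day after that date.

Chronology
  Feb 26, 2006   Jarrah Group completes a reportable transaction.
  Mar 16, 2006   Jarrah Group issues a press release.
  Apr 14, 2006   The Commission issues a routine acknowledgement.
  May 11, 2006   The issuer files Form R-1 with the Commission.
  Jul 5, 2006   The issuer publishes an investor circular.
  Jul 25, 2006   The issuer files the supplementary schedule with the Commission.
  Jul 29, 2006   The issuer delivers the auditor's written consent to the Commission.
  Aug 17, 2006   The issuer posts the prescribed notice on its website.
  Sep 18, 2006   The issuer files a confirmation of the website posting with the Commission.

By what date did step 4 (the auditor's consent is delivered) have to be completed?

Aug 4, 2006

Step 4 runs from Jul 25, 2006, when the supplementary schedule is filed. 10 days after Jul 25, 2006 is Aug 4, 2006.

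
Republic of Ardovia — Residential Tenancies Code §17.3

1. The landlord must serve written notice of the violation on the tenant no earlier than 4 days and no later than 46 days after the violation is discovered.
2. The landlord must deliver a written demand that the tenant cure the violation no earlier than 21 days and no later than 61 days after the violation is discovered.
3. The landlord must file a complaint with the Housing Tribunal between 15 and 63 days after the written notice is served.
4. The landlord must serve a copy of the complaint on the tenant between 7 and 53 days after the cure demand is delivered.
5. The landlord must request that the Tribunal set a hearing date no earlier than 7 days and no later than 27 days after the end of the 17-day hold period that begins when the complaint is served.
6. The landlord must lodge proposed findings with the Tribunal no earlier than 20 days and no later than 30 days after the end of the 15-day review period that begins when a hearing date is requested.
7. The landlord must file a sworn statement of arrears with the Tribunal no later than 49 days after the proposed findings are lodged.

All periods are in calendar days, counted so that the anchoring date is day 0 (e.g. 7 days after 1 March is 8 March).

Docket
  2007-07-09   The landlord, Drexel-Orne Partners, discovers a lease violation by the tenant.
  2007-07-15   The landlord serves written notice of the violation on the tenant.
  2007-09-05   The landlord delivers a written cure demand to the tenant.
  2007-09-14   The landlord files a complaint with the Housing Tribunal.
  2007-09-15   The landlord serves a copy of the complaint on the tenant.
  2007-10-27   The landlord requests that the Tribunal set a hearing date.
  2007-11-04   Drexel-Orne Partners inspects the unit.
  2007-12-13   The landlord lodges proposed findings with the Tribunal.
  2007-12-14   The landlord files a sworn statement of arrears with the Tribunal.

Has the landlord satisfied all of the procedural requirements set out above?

Step 1 — 4 and 46 days from 2007-07-09 (when the violation is discovered) are 2007-07-13 and 2007-08-24 respectively; 2007-07-15 falls inside that range.
Step 2 — 21 and 61 days from 2007-07-09 (when the violation is discovered) are 2007-07-30 and 2007-09-08 respectively; 2007-09-05 falls inside that range.
Step 3 — 15 and 63 days from 2007-07-15 (when the written notice is served) are 2007-07-30 and 2007-09-16 respectively; 2007-09-14 falls inside that range.
Step 4 — 7 and 53 days from 2007-09-05 (when the cure demand is delivered) are 2007-09-12 and 2007-10-28 respectively; 2007-09-15 falls inside that range.
Step 5 — 7 and 27 days from 2007-10-02 (end of the 17-day hold period, which began when the complaint is served on 2007-09-15) are 2007-10-09 and 2007-10-29 respectively; done 2007-10-27 — within the window.
Step 6 — 20 and 30 days from 2007-11-11 (end of the 15-day review period, which began when a hearing date is requested on 2007-10-27) are 2007-12-01 and 2007-12-11 respectively; done 2007-12-13 — 2 days after the window closed.

No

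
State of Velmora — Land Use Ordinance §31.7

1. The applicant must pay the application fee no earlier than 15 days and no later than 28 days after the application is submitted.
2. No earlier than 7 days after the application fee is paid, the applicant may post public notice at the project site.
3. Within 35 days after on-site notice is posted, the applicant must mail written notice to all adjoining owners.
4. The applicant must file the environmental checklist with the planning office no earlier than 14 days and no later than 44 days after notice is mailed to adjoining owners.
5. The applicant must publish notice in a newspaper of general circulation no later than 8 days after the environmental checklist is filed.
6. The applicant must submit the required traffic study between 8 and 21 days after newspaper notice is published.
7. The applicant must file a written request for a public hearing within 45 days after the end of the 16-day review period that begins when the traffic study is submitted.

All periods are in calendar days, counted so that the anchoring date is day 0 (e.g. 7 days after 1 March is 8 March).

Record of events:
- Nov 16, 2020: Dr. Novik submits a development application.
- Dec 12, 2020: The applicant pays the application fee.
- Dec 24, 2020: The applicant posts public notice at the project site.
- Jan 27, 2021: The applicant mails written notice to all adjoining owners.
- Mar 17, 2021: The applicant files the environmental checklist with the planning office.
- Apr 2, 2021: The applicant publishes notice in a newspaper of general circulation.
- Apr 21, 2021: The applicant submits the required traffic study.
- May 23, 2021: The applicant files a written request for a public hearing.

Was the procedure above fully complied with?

No

Step 1 — 15 and 28 days from Nov 16, 2020 (when the application is submitted) are Dec 1, 2020 and Dec 14, 2020 respectively; Dec 12, 2020 falls inside that range.
Step 2 — must wait 7 days from Dec 12, 2020 (when the application fee is paid), so not before Dec 19, 2020; Dec 24, 2020 is on or after that date.
Step 3 — counting 35 days from Dec 24, 2020 (when on-site notice is posted) gives a deadline of Jan 28, 2021; Jan 27, 2021 is within that limit.
Step 4 — 14 and 44 days from Jan 27, 2021 (when notice is mailed to adjoining owners) are Feb 10, 2021 and Mar 12, 2021 respectively; Mar 17, 2021 is 5 days past the end of the window.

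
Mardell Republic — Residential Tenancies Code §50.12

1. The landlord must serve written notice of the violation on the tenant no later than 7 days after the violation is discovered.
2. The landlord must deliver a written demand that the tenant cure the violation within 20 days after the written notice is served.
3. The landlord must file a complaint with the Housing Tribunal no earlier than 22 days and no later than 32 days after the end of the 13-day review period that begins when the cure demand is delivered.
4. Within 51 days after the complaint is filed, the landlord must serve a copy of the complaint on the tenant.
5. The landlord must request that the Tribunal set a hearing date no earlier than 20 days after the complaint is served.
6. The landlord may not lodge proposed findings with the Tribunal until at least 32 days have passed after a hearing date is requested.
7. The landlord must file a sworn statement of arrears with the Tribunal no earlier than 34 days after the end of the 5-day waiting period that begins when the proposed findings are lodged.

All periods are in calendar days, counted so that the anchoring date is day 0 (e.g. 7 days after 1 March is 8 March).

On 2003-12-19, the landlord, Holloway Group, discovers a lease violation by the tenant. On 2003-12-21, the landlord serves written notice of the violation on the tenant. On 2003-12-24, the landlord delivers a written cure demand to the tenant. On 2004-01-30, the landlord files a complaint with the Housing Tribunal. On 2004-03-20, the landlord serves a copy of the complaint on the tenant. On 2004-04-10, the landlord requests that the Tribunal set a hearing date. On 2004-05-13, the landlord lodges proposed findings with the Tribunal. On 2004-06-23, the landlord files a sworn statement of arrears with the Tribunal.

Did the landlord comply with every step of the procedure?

Step 1: 7 days after 2003-12-19 (when the violation is discovered) is 2003-12-26; done 2003-12-21 — timely.
Step 2: 20 days after 2003-12-21 (when the written notice is served) is 2004-01-10; done 2003-12-24 — timely.
Step 3: the window is 22–32 days after 2004-01-06 (end of the 13-day review period, which began when the cure demand is delivered on 2003-12-24), so 2004-01-28 through 2004-02-07; done 2004-01-30 — within the window.
Step 4: 51 days after 2004-01-30 (when the complaint is filed) is 2004-03-21; completed 2004-03-20, before the deadline.
Step 5: the earliest permitted date is 20 days after 2004-03-20 (when the complaint is served), i.e. 2004-04-09; done 2004-04-10, after the minimum wait.
Step 6: the earliest permitted date is 32 days after 2004-04-10 (when a hearing date is requested), i.e. 2004-05-12; 2004-05-13 is on or after that date.
Step 7: the earliest permitted date is 34 days after 2004-05-18 (end of the 5-day waiting period, which began when the proposed findings are lodged on 2004-05-13), i.e. 2004-06-21; done 2004-06-23 — permitted.

Yes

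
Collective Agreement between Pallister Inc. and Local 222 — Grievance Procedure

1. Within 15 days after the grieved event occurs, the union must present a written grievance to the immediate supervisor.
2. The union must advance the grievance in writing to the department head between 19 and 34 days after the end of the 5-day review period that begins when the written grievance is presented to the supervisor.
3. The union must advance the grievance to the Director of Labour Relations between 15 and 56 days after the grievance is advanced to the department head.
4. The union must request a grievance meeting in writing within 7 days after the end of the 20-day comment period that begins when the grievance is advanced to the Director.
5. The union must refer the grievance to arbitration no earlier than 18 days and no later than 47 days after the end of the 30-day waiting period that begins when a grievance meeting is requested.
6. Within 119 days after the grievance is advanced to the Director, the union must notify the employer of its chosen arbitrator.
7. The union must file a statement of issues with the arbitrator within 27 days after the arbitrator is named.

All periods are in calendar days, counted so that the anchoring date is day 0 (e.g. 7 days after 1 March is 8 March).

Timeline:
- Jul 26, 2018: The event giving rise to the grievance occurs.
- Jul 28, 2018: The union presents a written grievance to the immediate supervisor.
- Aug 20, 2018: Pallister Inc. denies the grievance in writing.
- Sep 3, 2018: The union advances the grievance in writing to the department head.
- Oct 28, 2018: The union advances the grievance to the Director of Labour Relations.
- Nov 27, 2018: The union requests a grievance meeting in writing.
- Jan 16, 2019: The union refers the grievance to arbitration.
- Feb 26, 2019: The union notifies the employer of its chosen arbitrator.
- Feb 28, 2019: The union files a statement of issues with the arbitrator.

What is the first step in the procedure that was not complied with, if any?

Step 4

(1) due by Jul 26, 2018 + 15 days = Aug 10, 2018; Jul 28, 2018 is within that limit.
(2) the permitted window runs from Aug 2, 2018 + 19 = Aug 21, 2018 to Aug 2, 2018 + 34 = Sep 5, 2018; Sep 3, 2018 falls inside that range.
(3) the permitted window runs from Sep 3, 2018 + 15 = Sep 18, 2018 to Sep 3, 2018 + 56 = Oct 29, 2018; Oct 28, 2018 falls inside that range.
(4) due by Nov 17, 2018 + 7 days = Nov 24, 2018; done Nov 27, 2018 — 3 days late.
Later steps need not be reached.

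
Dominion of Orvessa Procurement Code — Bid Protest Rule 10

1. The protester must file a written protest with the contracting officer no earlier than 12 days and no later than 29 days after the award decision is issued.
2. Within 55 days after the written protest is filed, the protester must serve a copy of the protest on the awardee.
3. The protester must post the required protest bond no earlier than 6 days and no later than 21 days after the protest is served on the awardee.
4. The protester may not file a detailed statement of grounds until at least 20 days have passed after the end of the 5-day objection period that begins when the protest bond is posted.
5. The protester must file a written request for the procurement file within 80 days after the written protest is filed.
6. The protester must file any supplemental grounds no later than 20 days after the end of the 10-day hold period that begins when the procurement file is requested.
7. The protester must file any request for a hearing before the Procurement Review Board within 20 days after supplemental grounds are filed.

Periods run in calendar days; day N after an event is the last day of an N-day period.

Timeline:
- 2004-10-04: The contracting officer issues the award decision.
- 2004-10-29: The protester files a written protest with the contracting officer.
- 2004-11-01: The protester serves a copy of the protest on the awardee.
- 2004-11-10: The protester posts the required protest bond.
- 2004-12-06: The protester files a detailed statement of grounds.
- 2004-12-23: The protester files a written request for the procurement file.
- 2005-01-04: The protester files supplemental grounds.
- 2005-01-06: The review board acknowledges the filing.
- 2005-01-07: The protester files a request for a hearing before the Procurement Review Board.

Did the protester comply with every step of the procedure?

(1) the permitted window runs from 2004-10-04 + 12 = 2004-10-16 to 2004-10-04 + 29 = 2004-11-02; done 2004-10-29 — within the window.
(2) due by 2004-10-29 + 55 days = 2004-12-23; done 2004-11-01 — timely.
(3) the permitted window runs from 2004-11-01 + 6 = 2004-11-07 to 2004-11-01 + 21 = 2004-11-22; 2004-11-10 falls inside that range.
(4) permitted from 2004-11-15 + 20 days = 2004-12-05 onward; 2004-12-06 is on or after that date.
(5) due by 2004-10-29 + 80 days = 2005-01-17; 2004-12-23 is within that limit.
(6) due by 2005-01-02 + 20 days = 2005-01-22; done 2005-01-04 — timely.
(7) due by 2005-01-04 + 20 days = 2005-01-24; 2005-01-07 is within that limit.

Yes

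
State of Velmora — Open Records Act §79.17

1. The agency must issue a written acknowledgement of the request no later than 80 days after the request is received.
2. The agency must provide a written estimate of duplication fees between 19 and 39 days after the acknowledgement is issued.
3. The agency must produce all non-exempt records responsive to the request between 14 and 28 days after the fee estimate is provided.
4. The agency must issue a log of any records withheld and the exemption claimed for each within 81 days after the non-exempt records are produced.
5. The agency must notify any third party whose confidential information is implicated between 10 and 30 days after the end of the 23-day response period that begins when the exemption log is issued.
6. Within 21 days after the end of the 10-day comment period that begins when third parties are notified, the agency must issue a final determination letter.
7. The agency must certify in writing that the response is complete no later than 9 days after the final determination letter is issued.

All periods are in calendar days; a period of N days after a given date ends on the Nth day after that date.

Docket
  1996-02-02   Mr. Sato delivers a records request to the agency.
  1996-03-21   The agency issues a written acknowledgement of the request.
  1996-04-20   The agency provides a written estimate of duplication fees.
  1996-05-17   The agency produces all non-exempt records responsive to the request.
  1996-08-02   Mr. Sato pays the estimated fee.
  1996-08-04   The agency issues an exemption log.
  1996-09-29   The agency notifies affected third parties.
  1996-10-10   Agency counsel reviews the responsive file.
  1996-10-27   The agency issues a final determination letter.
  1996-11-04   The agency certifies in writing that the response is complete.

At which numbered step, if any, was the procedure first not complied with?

Step 5

Step 1: 80 days after 1996-02-02 (when the request is received) is 1996-04-22; 1996-03-21 is within that limit.
Step 2: the window is 19–39 days after 1996-03-21 (when the acknowledgement is issued), so 1996-04-09 through 1996-04-29; done 1996-04-20, which is between those dates.
Step 3: the window is 14–28 days after 1996-04-20 (when the fee estimate is provided), so 1996-05-04 through 1996-05-18; done 1996-05-17 — within the window.
Step 4: 81 days after 1996-05-17 (when the non-exempt records are produced) is 1996-08-06; completed 1996-08-04, before the deadline.
Step 5: the window is 10–30 days after 1996-08-27 (end of the 23-day response period, which began when the exemption log is issued on 1996-08-04), so 1996-09-06 through 1996-09-26; done 1996-09-29 — 3 days after the window closed.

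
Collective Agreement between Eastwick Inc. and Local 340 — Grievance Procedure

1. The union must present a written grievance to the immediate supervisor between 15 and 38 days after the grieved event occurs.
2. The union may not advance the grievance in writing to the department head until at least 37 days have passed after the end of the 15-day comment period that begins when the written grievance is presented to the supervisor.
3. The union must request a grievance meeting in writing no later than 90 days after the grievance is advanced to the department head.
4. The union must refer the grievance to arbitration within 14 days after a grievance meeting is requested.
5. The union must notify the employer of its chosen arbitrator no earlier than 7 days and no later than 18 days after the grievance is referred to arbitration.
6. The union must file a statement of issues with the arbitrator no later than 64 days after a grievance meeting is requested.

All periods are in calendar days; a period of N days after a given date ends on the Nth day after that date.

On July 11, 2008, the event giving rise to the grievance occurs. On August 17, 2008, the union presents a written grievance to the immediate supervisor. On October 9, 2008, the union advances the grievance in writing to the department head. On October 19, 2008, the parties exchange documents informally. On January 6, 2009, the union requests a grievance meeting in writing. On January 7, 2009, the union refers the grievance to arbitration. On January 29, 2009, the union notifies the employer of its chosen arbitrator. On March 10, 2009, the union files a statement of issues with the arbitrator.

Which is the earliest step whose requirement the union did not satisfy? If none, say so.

Step 5

(1) the permitted window runs from July 11, 2008 + 15 = July 26, 2008 to July 11, 2008 + 38 = August 18, 2008; done August 17, 2008, which is between those dates.
(2) permitted from September 1, 2008 + 37 days = October 8, 2008 onward; done October 9, 2008 — permitted.
(3) due by October 9, 2008 + 90 days = January 7, 2009; completed January 6, 2009, before the deadline.
(4) due by January 6, 2009 + 14 days = January 20, 2009; done January 7, 2009 — timely.
(5) the permitted window runs from January 7, 2009 + 7 = January 14, 2009 to January 7, 2009 + 18 = January 25, 2009; January 29, 2009 is 4 days past the end of the window.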